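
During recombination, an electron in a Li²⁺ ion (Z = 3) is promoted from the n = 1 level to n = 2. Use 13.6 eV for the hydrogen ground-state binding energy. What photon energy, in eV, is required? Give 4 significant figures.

The Bohr energies scale as Z², so for Z = 3: E_n = −122.4/n² eV.
E_2 = −122.4/4 = −30.60 eV and E_1 = −122.4/1 = −122.4 eV.
The photon energy is |E_2 − E_1| = 91.80 eV.

91.80 eV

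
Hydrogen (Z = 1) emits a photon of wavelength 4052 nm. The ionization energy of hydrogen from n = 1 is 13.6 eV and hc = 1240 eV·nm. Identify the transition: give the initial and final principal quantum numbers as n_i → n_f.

n_i = 5, n_f = 4

The photon energy is ΔE = hc/λ = 1240 / 4052 = 0.3060 eV.
With Z = 1, ΔE = 13.60 × (1/n_f² − 1/n_i²), so 1/n_f² − 1/n_i² = 0.02250.
Trying n_f = 4 gives 1/n_i² = 0.04000, i.e. n_i ≈ 5; this pair matches.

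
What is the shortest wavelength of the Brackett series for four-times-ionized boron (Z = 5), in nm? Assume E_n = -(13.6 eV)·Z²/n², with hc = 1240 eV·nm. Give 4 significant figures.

58.35 nm

The Brackett series has lower level n_f = 4; the series limit corresponds to n_i → ∞.
ΔE_max = 13.6 × 25 / 4² = 21.25 eV.
λ_min = 1240 / 21.25 = 58.35 nm.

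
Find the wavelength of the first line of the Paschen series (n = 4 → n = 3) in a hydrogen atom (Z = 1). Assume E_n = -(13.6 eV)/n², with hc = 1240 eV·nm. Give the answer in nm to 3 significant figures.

The Paschen series terminates on n_f = 3; the first line has n_i = 3+1 = 4.
ΔE = 13.60 × (1/3² − 1/4²) = 0.6611 eV.
λ = 1240 / 0.6611 = 1880 nm.

1880 nm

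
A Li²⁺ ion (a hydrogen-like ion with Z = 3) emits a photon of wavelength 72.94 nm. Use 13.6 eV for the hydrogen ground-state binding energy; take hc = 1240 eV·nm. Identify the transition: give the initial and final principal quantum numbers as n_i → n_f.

The photon energy is ΔE = hc/λ = 1240 / 72.94 = 17.00 eV.
With Z = 3, ΔE = 122.4 × (1/n_f² − 1/n_i²), so 1/n_f² − 1/n_i² = 0.1389.
Trying n_f = 2 gives 1/n_i² = 0.1111, i.e. n_i ≈ 3; this pair matches.

n_i = 3, n_f = 2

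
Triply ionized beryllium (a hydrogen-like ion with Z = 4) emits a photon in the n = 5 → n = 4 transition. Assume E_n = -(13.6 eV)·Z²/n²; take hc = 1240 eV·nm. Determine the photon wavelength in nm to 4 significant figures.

For Z = 4 the level energies scale as Z², so the effective Rydberg energy is 13.6 × 16 = 217.6 eV.
ΔE = 217.6 × (1/4² − 1/5²) = 217.6 × 0.02250 = 4.896 eV.
λ = hc/ΔE = 1240 / 4.896 = 253.3 nm.

253.3 nm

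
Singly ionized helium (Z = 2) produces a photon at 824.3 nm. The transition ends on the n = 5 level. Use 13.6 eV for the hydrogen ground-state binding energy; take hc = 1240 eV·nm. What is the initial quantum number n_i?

n_i = 9

The photon energy is ΔE = hc/λ = 1240 / 824.3 = 1.504 eV.
With Z = 2, ΔE = 54.40 × (1/n_f² − 1/n_i²), so 1/n_f² − 1/n_i² = 0.02765.
With n_f = 5: 1/n_i² = 1/25 − 0.02765 = 0.01235, so n_i ≈ 9.00.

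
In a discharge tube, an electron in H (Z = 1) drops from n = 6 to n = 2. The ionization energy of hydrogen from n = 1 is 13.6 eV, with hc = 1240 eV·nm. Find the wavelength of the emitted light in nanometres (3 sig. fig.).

410 nm

ΔE = 13.60 × (1/2² − 1/6²) = 13.60 × 0.2222 = 3.022 eV.
λ = hc/ΔE = 1240 / 3.022 = 410 nm.
This line belongs to the Balmer series.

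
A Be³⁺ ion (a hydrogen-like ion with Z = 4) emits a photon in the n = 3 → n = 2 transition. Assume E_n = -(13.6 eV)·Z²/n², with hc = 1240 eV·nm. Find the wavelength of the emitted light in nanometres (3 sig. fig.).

41.0 nm

For Z = 4 the level energies scale as Z², so the effective Rydberg energy is 13.6 × 16 = 217.6 eV.
ΔE = 217.6 × (1/2² − 1/3²) = 217.6 × 0.1389 = 30.22 eV.
λ = hc/ΔE = 1240 / 30.22 = 41.0 nm.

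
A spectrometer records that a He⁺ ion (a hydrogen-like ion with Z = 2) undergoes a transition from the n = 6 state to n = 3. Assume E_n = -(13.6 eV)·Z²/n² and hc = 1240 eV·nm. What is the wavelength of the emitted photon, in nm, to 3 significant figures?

274 nm

For Z = 2 the level energies scale as Z², so the effective Rydberg energy is 13.6 × 4 = 54.40 eV.
ΔE = 54.40 × (1/3² − 1/6²) = 54.40 × 0.08333 = 4.533 eV.
λ = hc/ΔE = 1240 / 4.533 = 274 nm.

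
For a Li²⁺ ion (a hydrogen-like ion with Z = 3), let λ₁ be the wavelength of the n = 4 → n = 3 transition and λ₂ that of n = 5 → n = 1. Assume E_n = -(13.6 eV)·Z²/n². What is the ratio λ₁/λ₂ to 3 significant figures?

19.7

λ ∝ 1/ΔE ∝ 1/(1/n_f² − 1/n_i²), and the Z² and hc factors cancel in the ratio.
λ₁/λ₂ = (1/1² − 1/5²)/(1/3² − 1/4²) = 0.9600/0.04861 = 19.7.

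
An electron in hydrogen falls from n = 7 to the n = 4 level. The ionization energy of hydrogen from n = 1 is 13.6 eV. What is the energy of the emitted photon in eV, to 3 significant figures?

E_7 = −13.60/49 = −0.2776 eV and E_4 = −13.60/16 = −0.8500 eV.
The photon energy is |E_7 − E_4| = 0.572 eV.

0.572 eV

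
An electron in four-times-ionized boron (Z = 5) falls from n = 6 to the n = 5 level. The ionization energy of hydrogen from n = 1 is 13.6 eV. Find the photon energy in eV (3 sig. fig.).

4.16 eV

The Bohr energies scale as Z², so for Z = 5: E_n = −340.0/n² eV.
E_6 = −340.0/36 = −9.444 eV and E_5 = −340.0/25 = −13.60 eV.
The photon energy is |E_6 − E_5| = 4.16 eV.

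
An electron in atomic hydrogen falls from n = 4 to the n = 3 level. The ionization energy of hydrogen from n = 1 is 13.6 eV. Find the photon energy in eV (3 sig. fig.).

E_4 = −13.60/16 = −0.8500 eV and E_3 = −13.60/9 = −1.511 eV.
The photon energy is |E_4 − E_3| = 0.661 eV.

0.661 eV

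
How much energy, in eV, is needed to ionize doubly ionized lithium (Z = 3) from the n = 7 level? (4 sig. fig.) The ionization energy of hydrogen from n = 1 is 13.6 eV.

2.498 eV

E_n = −13.6 Z²/n² = −122.4/n² eV for Z = 3.
E_7 = −122.4/49 = −2.498 eV, so ionization (to E = 0) requires 2.498 eV.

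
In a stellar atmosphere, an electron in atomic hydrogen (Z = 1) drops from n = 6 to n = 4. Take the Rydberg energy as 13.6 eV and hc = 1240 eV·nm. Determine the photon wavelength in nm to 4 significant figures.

ΔE = 13.60 × (1/4² − 1/6²) = 13.60 × 0.03472 = 0.4722 eV.
λ = hc/ΔE = 1240 / 0.4722 = 2626 nm.

2626 nm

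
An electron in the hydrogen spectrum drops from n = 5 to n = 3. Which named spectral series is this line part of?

Paschen

The series is set by the lower level: n_f = 3 is the Paschen series.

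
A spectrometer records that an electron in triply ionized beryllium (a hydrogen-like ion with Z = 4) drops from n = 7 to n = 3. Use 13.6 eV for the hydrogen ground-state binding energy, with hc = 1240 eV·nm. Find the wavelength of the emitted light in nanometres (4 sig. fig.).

62.83 nm

For Z = 4 the level energies scale as Z², so the effective Rydberg energy is 13.6 × 16 = 217.6 eV.
ΔE = 217.6 × (1/3² − 1/7²) = 217.6 × 0.09070 = 19.74 eV.
λ = hc/ΔE = 1240 / 19.74 = 62.83 nm.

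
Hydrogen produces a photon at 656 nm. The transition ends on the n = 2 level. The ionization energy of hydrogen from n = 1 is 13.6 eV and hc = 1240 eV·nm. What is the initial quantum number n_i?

The photon energy is ΔE = hc/λ = 1240 / 656 = 1.890 eV.
With Z = 1, ΔE = 13.60 × (1/n_f² − 1/n_i²), so 1/n_f² − 1/n_i² = 0.1390.
With n_f = 2: 1/n_i² = 1/4 − 0.1390 = 0.1110, so n_i ≈ 3.00.

n_i = 3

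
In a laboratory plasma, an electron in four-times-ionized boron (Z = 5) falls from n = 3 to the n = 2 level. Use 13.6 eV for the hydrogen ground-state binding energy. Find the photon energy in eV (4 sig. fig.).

The Bohr energies scale as Z², so for Z = 5: E_n = −340.0/n² eV.
E_3 = −340.0/9 = −37.78 eV and E_2 = −340.0/4 = −85.00 eV.
The photon energy is |E_3 − E_2| = 47.22 eV.

47.22 eV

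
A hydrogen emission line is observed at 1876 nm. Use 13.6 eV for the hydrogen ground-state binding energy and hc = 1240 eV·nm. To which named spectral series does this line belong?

Paschen

ΔE = 1240/1876 = 0.6610 eV.
This matches 13.6 × (1/3² − 1/4²), so n_f = 3: the Paschen series.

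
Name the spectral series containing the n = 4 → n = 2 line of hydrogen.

Balmer

The series is set by the lower level: n_f = 2 is the Balmer series.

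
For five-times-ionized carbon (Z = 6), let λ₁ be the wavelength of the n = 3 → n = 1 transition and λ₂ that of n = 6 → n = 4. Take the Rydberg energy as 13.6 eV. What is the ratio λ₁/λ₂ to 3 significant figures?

0.0391

λ ∝ 1/ΔE ∝ 1/(1/n_f² − 1/n_i²), and the Z² and hc factors cancel in the ratio.
λ₁/λ₂ = (1/4² − 1/6²)/(1/1² − 1/3²) = 0.03472/0.8889 = 0.0391.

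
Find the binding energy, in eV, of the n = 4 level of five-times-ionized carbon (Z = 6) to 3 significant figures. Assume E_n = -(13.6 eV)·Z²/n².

30.6 eV

E_n = −13.6 Z²/n² = −489.6/n² eV for Z = 6.
E_4 = −489.6/16 = −30.6 eV, so ionization (to E = 0) requires 30.6 eV.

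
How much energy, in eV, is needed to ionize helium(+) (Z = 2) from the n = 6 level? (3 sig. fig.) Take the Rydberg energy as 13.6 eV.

1.51 eV

E_n = −13.6 Z²/n² = −54.40/n² eV for Z = 2.
E_6 = −54.40/36 = −1.51 eV, so ionization (to E = 0) requires 1.51 eV.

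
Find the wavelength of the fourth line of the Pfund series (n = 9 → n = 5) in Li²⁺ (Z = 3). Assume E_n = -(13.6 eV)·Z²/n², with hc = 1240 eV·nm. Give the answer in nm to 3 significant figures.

The Pfund series terminates on n_f = 5; the fourth line has n_i = 5+4 = 9.
ΔE = 122.4 × (1/5² − 1/9²) = 3.385 eV.
λ = 1240 / 3.385 = 366 nm.

366 nm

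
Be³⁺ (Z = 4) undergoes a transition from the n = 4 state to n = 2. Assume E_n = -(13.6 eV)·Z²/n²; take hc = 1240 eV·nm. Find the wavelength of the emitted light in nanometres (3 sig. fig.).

30.4 nm

For Z = 4 the level energies scale as Z², so the effective Rydberg energy is 13.6 × 16 = 217.6 eV.
ΔE = 217.6 × (1/2² − 1/4²) = 217.6 × 0.1875 = 40.80 eV.
λ = hc/ΔE = 1240 / 40.80 = 30.4 nm.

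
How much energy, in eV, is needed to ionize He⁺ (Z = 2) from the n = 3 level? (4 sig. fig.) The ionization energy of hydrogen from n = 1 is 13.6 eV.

6.044 eV

E_n = −13.6 Z²/n² = −54.40/n² eV for Z = 2.
E_3 = −54.40/9 = −6.044 eV, so ionization (to E = 0) requires 6.044 eV.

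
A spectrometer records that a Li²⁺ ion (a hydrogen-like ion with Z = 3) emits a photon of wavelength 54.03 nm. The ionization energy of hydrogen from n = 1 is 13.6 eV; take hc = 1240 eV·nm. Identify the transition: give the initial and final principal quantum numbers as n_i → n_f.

The photon energy is ΔE = hc/λ = 1240 / 54.03 = 22.95 eV.
With Z = 3, ΔE = 122.4 × (1/n_f² − 1/n_i²), so 1/n_f² − 1/n_i² = 0.1875.
Trying n_f = 2 gives 1/n_i² = 0.06250, i.e. n_i ≈ 4; this pair matches.

n_i = 4, n_f = 2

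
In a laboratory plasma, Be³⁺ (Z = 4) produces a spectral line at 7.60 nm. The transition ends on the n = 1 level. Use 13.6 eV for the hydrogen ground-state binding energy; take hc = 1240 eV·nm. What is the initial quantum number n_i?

The photon energy is ΔE = hc/λ = 1240 / 7.60 = 163.2 eV.
With Z = 4, ΔE = 217.6 × (1/n_f² − 1/n_i²), so 1/n_f² − 1/n_i² = 0.7498.
With n_f = 1: 1/n_i² = 1/1 − 0.7498 = 0.2502, so n_i ≈ 2.00.

n_i = 2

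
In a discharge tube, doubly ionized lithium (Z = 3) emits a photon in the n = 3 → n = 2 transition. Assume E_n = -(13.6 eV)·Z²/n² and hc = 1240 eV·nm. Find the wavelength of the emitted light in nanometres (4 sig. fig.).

For Z = 3 the level energies scale as Z², so the effective Rydberg energy is 13.6 × 9 = 122.4 eV.
ΔE = 122.4 × (1/2² − 1/3²) = 122.4 × 0.1389 = 17.00 eV.
λ = hc/ΔE = 1240 / 17.00 = 72.94 nm.

72.94 nm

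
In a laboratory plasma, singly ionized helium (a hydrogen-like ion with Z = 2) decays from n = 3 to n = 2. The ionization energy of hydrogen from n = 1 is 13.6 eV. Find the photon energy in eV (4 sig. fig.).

The Bohr energies scale as Z², so for Z = 2: E_n = −54.40/n² eV.
E_3 = −54.40/9 = −6.044 eV and E_2 = −54.40/4 = −13.60 eV.
The photon energy is |E_3 − E_2| = 7.556 eV.

7.556 eV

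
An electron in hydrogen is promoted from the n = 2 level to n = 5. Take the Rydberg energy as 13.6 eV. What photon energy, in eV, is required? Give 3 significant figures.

2.86 eV

E_5 = −13.60/25 = −0.5440 eV and E_2 = −13.60/4 = −3.400 eV.
The photon energy is |E_5 − E_2| = 2.86 eV.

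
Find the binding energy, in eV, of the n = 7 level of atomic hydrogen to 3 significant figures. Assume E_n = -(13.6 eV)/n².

0.278 eV

E_7 = −13.60/49 = −0.278 eV, so ionization (to E = 0) requires 0.278 eV.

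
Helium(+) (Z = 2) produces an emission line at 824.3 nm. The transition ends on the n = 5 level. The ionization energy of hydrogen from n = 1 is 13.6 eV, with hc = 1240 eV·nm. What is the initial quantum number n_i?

The photon energy is ΔE = hc/λ = 1240 / 824.3 = 1.504 eV.
With Z = 2, ΔE = 54.40 × (1/n_f² − 1/n_i²), so 1/n_f² − 1/n_i² = 0.02765.
With n_f = 5: 1/n_i² = 1/25 − 0.02765 = 0.01235, so n_i ≈ 9.00.

n_i = 9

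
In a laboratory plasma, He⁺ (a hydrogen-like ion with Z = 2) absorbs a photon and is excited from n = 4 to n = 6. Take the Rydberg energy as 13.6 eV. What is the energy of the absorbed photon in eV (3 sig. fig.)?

1.89 eV

The Bohr energies scale as Z², so for Z = 2: E_n = −54.40/n² eV.
E_6 = −54.40/36 = −1.511 eV and E_4 = −54.40/16 = −3.400 eV.
The photon energy is |E_6 − E_4| = 1.89 eV.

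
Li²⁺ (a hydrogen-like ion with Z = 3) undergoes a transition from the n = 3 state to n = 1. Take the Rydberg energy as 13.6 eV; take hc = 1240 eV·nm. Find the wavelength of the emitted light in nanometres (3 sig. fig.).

For Z = 3 the level energies scale as Z², so the effective Rydberg energy is 13.6 × 9 = 122.4 eV.
ΔE = 122.4 × (1/1² − 1/3²) = 122.4 × 0.8889 = 108.8 eV.
λ = hc/ΔE = 1240 / 108.8 = 11.4 nm.

11.4 nm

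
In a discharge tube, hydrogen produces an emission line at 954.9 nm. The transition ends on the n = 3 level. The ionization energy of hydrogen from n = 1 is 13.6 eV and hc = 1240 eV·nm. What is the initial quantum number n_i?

The photon energy is ΔE = hc/λ = 1240 / 954.9 = 1.299 eV.
With Z = 1, ΔE = 13.60 × (1/n_f² − 1/n_i²), so 1/n_f² − 1/n_i² = 0.09548.
With n_f = 3: 1/n_i² = 1/9 − 0.09548 = 0.01563, so n_i ≈ 8.00.

n_i = 8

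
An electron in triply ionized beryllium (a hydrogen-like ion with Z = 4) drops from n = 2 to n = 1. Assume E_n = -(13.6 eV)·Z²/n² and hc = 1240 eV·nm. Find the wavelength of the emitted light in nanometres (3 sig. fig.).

For Z = 4 the level energies scale as Z², so the effective Rydberg energy is 13.6 × 16 = 217.6 eV.
ΔE = 217.6 × (1/1² − 1/2²) = 217.6 × 0.7500 = 163.2 eV.
λ = hc/ΔE = 1240 / 163.2 = 7.60 nm.

7.60 nm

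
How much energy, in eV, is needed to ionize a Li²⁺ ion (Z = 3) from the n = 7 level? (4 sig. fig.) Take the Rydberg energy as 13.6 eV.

2.498 eV

E_n = −13.6 Z²/n² = −122.4/n² eV for Z = 3.
E_7 = −122.4/49 = −2.498 eV, so ionization (to E = 0) requires 2.498 eV.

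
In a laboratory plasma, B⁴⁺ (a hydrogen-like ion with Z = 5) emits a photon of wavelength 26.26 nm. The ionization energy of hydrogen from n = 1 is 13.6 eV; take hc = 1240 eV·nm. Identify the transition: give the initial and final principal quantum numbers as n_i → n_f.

The photon energy is ΔE = hc/λ = 1240 / 26.26 = 47.22 eV.
With Z = 5, ΔE = 340.0 × (1/n_f² − 1/n_i²), so 1/n_f² − 1/n_i² = 0.1389.
Trying n_f = 2 gives 1/n_i² = 0.1111, i.e. n_i ≈ 3; this pair matches.

n_i = 3, n_f = 2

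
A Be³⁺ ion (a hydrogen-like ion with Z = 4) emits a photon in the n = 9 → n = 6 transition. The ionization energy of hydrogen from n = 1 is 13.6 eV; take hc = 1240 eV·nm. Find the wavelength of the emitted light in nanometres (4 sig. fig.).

For Z = 4 the level energies scale as Z², so the effective Rydberg energy is 13.6 × 16 = 217.6 eV.
ΔE = 217.6 × (1/6² − 1/9²) = 217.6 × 0.01543 = 3.358 eV.
λ = hc/ΔE = 1240 / 3.358 = 369.3 nm.

369.3 nm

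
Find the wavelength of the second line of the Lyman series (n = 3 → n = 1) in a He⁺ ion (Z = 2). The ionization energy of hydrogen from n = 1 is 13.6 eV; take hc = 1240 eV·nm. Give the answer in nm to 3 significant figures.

The Lyman series terminates on n_f = 1; the second line has n_i = 1+2 = 3.
ΔE = 54.40 × (1/1² − 1/3²) = 48.36 eV.
λ = 1240 / 48.36 = 25.6 nm.

25.6 nm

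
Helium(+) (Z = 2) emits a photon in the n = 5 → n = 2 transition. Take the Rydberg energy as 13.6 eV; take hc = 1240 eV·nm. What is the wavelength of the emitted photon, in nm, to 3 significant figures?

For Z = 2 the level energies scale as Z², so the effective Rydberg energy is 13.6 × 4 = 54.40 eV.
ΔE = 54.40 × (1/2² − 1/5²) = 54.40 × 0.2100 = 11.42 eV.
λ = hc/ΔE = 1240 / 11.42 = 109 nm.

109 nm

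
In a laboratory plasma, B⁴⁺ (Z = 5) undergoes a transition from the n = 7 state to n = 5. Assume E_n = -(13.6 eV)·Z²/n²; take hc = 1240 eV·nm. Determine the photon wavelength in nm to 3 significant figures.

For Z = 5 the level energies scale as Z², so the effective Rydberg energy is 13.6 × 25 = 340.0 eV.
ΔE = 340.0 × (1/5² − 1/7²) = 340.0 × 0.01959 = 6.661 eV.
λ = hc/ΔE = 1240 / 6.661 = 186 nm.

186 nm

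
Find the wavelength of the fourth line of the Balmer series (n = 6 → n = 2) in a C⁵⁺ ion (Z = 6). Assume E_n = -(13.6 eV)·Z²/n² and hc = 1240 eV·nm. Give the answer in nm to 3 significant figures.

The Balmer series terminates on n_f = 2; the fourth line has n_i = 2+4 = 6.
ΔE = 489.6 × (1/2² − 1/6²) = 108.8 eV.
λ = 1240 / 108.8 = 11.4 nm.

11.4 nm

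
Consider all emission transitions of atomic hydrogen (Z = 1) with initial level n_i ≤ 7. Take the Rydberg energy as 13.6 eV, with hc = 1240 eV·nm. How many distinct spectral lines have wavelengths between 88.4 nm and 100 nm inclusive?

4

Enumerate all n_i → n_f pairs with 1 ≤ n_f < n_i ≤ 7 and compute λ = 1240 / [13.6·1·(1/n_f² − 1/n_i²)].
Lines falling in [88.4, 100] nm: 7→1 (93.08 nm), 6→1 (93.78 nm), 5→1 (94.98 nm), 4→1 (97.25 nm).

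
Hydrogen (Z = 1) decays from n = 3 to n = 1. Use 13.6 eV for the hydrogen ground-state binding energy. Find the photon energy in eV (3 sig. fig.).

E_3 = −13.60/9 = −1.511 eV and E_1 = −13.60/1 = −13.60 eV.
The photon energy is |E_3 − E_1| = 12.1 eV.

12.1 eV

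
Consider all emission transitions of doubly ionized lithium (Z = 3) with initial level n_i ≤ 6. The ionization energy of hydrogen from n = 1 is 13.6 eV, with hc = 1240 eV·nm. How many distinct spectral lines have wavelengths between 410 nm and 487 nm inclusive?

Enumerate all n_i → n_f pairs with 1 ≤ n_f < n_i ≤ 6 and compute λ = 1240 / [13.6·9·(1/n_f² − 1/n_i²)].
Lines falling in [410, 487] nm: 5→4 (450.3 nm).

1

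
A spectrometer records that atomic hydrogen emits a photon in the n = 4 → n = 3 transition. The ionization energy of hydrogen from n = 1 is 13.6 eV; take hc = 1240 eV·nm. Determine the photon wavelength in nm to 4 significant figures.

1876 nm

ΔE = 13.60 × (1/3² − 1/4²) = 13.60 × 0.04861 = 0.6611 eV.
λ = hc/ΔE = 1240 / 0.6611 = 1876 nm.
This line belongs to the Paschen series.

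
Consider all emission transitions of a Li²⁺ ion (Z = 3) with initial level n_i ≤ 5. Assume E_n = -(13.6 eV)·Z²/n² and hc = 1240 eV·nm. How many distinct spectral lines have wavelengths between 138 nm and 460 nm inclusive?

Enumerate all n_i → n_f pairs with 1 ≤ n_f < n_i ≤ 5 and compute λ = 1240 / [13.6·9·(1/n_f² − 1/n_i²)].
Lines falling in [138, 460] nm: 5→3 (142.5 nm), 4→3 (208.4 nm), 5→4 (450.3 nm).

3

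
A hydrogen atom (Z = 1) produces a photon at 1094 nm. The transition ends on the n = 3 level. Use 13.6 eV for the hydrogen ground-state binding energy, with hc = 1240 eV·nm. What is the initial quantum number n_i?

n_i = 6

The photon energy is ΔE = hc/λ = 1240 / 1094 = 1.133 eV.
With Z = 1, ΔE = 13.60 × (1/n_f² − 1/n_i²), so 1/n_f² − 1/n_i² = 0.08334.
With n_f = 3: 1/n_i² = 1/9 − 0.08334 = 0.02777, so n_i ≈ 6.00.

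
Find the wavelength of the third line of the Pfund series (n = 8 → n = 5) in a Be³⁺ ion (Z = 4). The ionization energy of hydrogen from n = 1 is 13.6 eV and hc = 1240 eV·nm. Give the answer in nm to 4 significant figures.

The Pfund series terminates on n_f = 5; the third line has n_i = 5+3 = 8.
ΔE = 217.6 × (1/5² − 1/8²) = 5.304 eV.
λ = 1240 / 5.304 = 233.8 nm.

233.8 nm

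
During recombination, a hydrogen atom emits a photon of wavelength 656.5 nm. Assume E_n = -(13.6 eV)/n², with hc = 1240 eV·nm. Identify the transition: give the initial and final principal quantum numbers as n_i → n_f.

The photon energy is ΔE = hc/λ = 1240 / 656.5 = 1.889 eV.
With Z = 1, ΔE = 13.60 × (1/n_f² − 1/n_i²), so 1/n_f² − 1/n_i² = 0.1389.
Trying n_f = 2 gives 1/n_i² = 0.1111, i.e. n_i ≈ 3; this pair matches.

n_i = 3, n_f = 2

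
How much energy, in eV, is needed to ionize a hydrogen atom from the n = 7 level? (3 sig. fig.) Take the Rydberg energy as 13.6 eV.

E_7 = −13.60/49 = −0.278 eV, so ionization (to E = 0) requires 0.278 eV.

0.278 eV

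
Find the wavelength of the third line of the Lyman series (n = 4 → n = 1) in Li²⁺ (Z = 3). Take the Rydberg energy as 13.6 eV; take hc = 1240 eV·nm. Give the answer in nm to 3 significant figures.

10.8 nm

The Lyman series terminates on n_f = 1; the third line has n_i = 1+3 = 4.
ΔE = 122.4 × (1/1² − 1/4²) = 114.8 eV.
λ = 1240 / 114.8 = 10.8 nm.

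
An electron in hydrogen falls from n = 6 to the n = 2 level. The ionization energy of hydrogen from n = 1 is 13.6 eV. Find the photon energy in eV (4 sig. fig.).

E_6 = −13.60/36 = −0.3778 eV and E_2 = −13.60/4 = −3.400 eV.
The photon energy is |E_6 − E_2| = 3.022 eV.

3.022 eV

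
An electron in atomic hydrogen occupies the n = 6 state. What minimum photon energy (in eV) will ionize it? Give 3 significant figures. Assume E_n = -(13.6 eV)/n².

E_6 = −13.60/36 = −0.378 eV, so ionization (to E = 0) requires 0.378 eV.

0.378 eV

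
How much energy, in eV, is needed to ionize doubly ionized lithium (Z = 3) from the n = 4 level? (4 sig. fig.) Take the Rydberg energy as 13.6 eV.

E_n = −13.6 Z²/n² = −122.4/n² eV for Z = 3.
E_4 = −122.4/16 = −7.650 eV, so ionization (to E = 0) requires 7.650 eV.

7.650 eV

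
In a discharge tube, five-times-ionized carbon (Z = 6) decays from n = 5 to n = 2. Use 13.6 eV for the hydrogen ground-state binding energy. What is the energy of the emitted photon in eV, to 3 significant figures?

103 eV

The Bohr energies scale as Z², so for Z = 6: E_n = −489.6/n² eV.
E_5 = −489.6/25 = −19.58 eV and E_2 = −489.6/4 = −122.4 eV.
The photon energy is |E_5 − E_2| = 103 eV.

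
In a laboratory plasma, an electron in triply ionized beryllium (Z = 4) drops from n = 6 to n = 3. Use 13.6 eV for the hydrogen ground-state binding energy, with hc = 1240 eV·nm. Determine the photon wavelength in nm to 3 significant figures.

For Z = 4 the level energies scale as Z², so the effective Rydberg energy is 13.6 × 16 = 217.6 eV.
ΔE = 217.6 × (1/3² − 1/6²) = 217.6 × 0.08333 = 18.13 eV.
λ = hc/ΔE = 1240 / 18.13 = 68.4 nm.

68.4 nm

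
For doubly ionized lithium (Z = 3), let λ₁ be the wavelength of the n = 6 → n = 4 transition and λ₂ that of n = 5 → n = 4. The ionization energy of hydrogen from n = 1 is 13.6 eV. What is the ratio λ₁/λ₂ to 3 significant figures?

λ ∝ 1/ΔE ∝ 1/(1/n_f² − 1/n_i²), and the Z² and hc factors cancel in the ratio.
λ₁/λ₂ = (1/4² − 1/5²)/(1/4² − 1/6²) = 0.02250/0.03472 = 0.648.

0.648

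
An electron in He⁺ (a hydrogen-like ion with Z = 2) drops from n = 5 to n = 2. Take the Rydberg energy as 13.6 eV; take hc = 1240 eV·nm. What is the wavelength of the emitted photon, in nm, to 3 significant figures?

For Z = 2 the level energies scale as Z², so the effective Rydberg energy is 13.6 × 4 = 54.40 eV.
ΔE = 54.40 × (1/2² − 1/5²) = 54.40 × 0.2100 = 11.42 eV.
λ = hc/ΔE = 1240 / 11.42 = 109 nm.

109 nm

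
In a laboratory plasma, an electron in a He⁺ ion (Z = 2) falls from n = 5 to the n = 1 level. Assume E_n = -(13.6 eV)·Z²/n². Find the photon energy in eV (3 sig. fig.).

The Bohr energies scale as Z², so for Z = 2: E_n = −54.40/n² eV.
E_5 = −54.40/25 = −2.176 eV and E_1 = −54.40/1 = −54.40 eV.
The photon energy is |E_5 − E_1| = 52.2 eV.

52.2 eV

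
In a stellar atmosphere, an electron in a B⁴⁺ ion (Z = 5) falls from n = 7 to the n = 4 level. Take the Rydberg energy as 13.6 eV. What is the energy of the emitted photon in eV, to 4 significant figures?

The Bohr energies scale as Z², so for Z = 5: E_n = −340.0/n² eV.
E_7 = −340.0/49 = −6.939 eV and E_4 = −340.0/16 = −21.25 eV.
The photon energy is |E_7 − E_4| = 14.31 eV.

14.31 eV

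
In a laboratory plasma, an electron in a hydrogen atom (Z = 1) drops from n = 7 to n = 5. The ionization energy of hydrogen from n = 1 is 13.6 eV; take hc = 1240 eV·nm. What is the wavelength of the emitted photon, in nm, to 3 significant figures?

ΔE = 13.60 × (1/5² − 1/7²) = 13.60 × 0.01959 = 0.2664 eV.
λ = hc/ΔE = 1240 / 0.2664 = 4650 nm.

4650 nm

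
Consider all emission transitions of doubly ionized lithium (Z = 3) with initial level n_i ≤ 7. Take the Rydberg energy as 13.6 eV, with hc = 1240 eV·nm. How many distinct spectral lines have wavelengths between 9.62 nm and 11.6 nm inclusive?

5

Enumerate all n_i → n_f pairs with 1 ≤ n_f < n_i ≤ 7 and compute λ = 1240 / [13.6·9·(1/n_f² − 1/n_i²)].
Lines falling in [9.62, 11.6] nm: 7→1 (10.34 nm), 6→1 (10.42 nm), 5→1 (10.55 nm), 4→1 (10.81 nm), 3→1 (11.40 nm).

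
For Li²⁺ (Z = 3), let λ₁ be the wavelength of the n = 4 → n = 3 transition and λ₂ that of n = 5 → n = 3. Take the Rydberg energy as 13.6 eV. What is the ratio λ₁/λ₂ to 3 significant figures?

λ ∝ 1/ΔE ∝ 1/(1/n_f² − 1/n_i²), and the Z² and hc factors cancel in the ratio.
λ₁/λ₂ = (1/3² − 1/5²)/(1/3² − 1/4²) = 0.07111/0.04861 = 1.46.

1.46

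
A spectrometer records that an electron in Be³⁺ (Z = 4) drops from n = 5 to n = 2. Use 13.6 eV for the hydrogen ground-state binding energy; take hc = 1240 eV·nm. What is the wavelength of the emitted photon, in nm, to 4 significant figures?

27.14 nm

For Z = 4 the level energies scale as Z², so the effective Rydberg energy is 13.6 × 16 = 217.6 eV.
ΔE = 217.6 × (1/2² − 1/5²) = 217.6 × 0.2100 = 45.70 eV.
λ = hc/ΔE = 1240 / 45.70 = 27.14 nm.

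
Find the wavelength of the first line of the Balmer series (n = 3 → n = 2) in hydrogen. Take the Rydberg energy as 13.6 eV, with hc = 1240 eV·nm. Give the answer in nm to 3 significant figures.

The Balmer series terminates on n_f = 2; the first line has n_i = 2+1 = 3.
ΔE = 13.60 × (1/2² − 1/3²) = 1.889 eV.
λ = 1240 / 1.889 = 656 nm.

656 nm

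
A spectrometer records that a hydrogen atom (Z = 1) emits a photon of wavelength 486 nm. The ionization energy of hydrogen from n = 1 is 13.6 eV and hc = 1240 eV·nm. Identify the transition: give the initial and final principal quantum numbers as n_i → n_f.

The photon energy is ΔE = hc/λ = 1240 / 486 = 2.551 eV.
With Z = 1, ΔE = 13.60 × (1/n_f² − 1/n_i²), so 1/n_f² − 1/n_i² = 0.1876.
Trying n_f = 2 gives 1/n_i² = 0.06239, i.e. n_i ≈ 4; this pair matches.

n_i = 4, n_f = 2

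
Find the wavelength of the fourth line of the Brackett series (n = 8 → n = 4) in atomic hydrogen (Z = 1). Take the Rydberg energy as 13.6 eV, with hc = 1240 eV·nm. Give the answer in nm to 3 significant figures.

1950 nm

The Brackett series terminates on n_f = 4; the fourth line has n_i = 4+4 = 8.
ΔE = 13.60 × (1/4² − 1/8²) = 0.6375 eV.
λ = 1240 / 0.6375 = 1950 nm.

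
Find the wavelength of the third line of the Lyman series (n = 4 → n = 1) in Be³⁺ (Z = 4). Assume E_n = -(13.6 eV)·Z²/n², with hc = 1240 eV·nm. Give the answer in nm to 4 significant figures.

6.078 nm

The Lyman series terminates on n_f = 1; the third line has n_i = 1+3 = 4.
ΔE = 217.6 × (1/1² − 1/4²) = 204.0 eV.
λ = 1240 / 204.0 = 6.078 nm.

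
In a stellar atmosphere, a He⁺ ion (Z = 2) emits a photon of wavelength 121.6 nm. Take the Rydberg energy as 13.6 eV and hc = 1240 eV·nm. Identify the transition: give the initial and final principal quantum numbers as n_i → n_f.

n_i = 4, n_f = 2

The photon energy is ΔE = hc/λ = 1240 / 121.6 = 10.20 eV.
With Z = 2, ΔE = 54.40 × (1/n_f² − 1/n_i²), so 1/n_f² − 1/n_i² = 0.1875.
Trying n_f = 2 gives 1/n_i² = 0.06255, i.e. n_i ≈ 4; this pair matches.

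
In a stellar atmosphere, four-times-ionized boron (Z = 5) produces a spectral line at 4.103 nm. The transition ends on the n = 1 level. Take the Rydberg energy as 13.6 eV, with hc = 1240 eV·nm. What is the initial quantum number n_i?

n_i = 3

The photon energy is ΔE = hc/λ = 1240 / 4.103 = 302.2 eV.
With Z = 5, ΔE = 340.0 × (1/n_f² − 1/n_i²), so 1/n_f² − 1/n_i² = 0.8889.
With n_f = 1: 1/n_i² = 1/1 − 0.8889 = 0.1111, so n_i ≈ 3.00.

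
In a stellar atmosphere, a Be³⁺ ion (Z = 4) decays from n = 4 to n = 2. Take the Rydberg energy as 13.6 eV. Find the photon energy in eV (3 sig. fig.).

The Bohr energies scale as Z², so for Z = 4: E_n = −217.6/n² eV.
E_4 = −217.6/16 = −13.60 eV and E_2 = −217.6/4 = −54.40 eV.
The photon energy is |E_4 − E_2| = 40.8 eV.

40.8 eV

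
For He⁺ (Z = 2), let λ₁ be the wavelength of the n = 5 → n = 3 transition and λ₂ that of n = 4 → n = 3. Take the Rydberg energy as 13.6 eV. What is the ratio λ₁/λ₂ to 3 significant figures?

0.684

λ ∝ 1/ΔE ∝ 1/(1/n_f² − 1/n_i²), and the Z² and hc factors cancel in the ratio.
λ₁/λ₂ = (1/3² − 1/4²)/(1/3² − 1/5²) = 0.04861/0.07111 = 0.684.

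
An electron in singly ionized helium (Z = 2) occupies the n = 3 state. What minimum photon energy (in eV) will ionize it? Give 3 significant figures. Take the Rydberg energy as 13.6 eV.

E_n = −13.6 Z²/n² = −54.40/n² eV for Z = 2.
E_3 = −54.40/9 = −6.04 eV, so ionization (to E = 0) requires 6.04 eV.

6.04 eV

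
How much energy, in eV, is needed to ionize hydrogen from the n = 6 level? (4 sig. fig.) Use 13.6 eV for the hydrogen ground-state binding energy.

E_6 = −13.60/36 = −0.3778 eV, so ionization (to E = 0) requires 0.3778 eV.

0.3778 eV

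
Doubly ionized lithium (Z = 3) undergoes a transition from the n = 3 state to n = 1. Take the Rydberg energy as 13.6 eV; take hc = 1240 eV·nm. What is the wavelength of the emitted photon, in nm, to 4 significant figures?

For Z = 3 the level energies scale as Z², so the effective Rydberg energy is 13.6 × 9 = 122.4 eV.
ΔE = 122.4 × (1/1² − 1/3²) = 122.4 × 0.8889 = 108.8 eV.
λ = hc/ΔE = 1240 / 108.8 = 11.40 nm.

11.40 nm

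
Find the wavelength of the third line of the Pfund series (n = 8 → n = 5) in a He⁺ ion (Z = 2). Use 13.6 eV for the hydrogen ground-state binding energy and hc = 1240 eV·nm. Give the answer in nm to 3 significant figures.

The Pfund series terminates on n_f = 5; the third line has n_i = 5+3 = 8.
ΔE = 54.40 × (1/5² − 1/8²) = 1.326 eV.
λ = 1240 / 1.326 = 935 nm.

935 nm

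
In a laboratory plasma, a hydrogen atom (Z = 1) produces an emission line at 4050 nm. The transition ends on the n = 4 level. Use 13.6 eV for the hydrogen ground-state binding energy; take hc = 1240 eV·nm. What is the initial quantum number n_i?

The photon energy is ΔE = hc/λ = 1240 / 4050 = 0.3062 eV.
With Z = 1, ΔE = 13.60 × (1/n_f² − 1/n_i²), so 1/n_f² − 1/n_i² = 0.02251.
With n_f = 4: 1/n_i² = 1/16 − 0.02251 = 0.03999, so n_i ≈ 5.00.

n_i = 5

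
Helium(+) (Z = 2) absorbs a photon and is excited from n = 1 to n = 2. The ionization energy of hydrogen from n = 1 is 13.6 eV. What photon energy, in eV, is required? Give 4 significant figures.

The Bohr energies scale as Z², so for Z = 2: E_n = −54.40/n² eV.
E_2 = −54.40/4 = −13.60 eV and E_1 = −54.40/1 = −54.40 eV.
The photon energy is |E_2 − E_1| = 40.80 eV.

40.80 eV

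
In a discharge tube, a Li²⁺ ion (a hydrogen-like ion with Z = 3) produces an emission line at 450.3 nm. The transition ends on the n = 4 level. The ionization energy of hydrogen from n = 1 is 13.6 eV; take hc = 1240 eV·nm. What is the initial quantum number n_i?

The photon energy is ΔE = hc/λ = 1240 / 450.3 = 2.754 eV.
With Z = 3, ΔE = 122.4 × (1/n_f² − 1/n_i²), so 1/n_f² − 1/n_i² = 0.02250.
With n_f = 4: 1/n_i² = 1/16 − 0.02250 = 0.04000, so n_i ≈ 5.00.

n_i = 5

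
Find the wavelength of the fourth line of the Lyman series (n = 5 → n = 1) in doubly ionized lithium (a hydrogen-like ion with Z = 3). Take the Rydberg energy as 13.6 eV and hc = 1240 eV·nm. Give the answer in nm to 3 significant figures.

10.6 nm

The Lyman series terminates on n_f = 1; the fourth line has n_i = 1+4 = 5.
ΔE = 122.4 × (1/1² − 1/5²) = 117.5 eV.
λ = 1240 / 117.5 = 10.6 nm.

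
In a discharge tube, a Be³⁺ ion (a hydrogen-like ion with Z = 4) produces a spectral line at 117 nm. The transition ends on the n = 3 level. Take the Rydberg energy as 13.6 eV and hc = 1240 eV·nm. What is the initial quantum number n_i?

The photon energy is ΔE = hc/λ = 1240 / 117 = 10.60 eV.
With Z = 4, ΔE = 217.6 × (1/n_f² − 1/n_i²), so 1/n_f² − 1/n_i² = 0.04871.
With n_f = 3: 1/n_i² = 1/9 − 0.04871 = 0.06241, so n_i ≈ 4.00.

n_i = 4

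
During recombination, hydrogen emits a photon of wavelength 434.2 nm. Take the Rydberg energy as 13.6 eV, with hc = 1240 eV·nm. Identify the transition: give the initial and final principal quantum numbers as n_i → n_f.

n_i = 5, n_f = 2

The photon energy is ΔE = hc/λ = 1240 / 434.2 = 2.856 eV.
With Z = 1, ΔE = 13.60 × (1/n_f² − 1/n_i²), so 1/n_f² − 1/n_i² = 0.2100.
Trying n_f = 2 gives 1/n_i² = 0.04001, i.e. n_i ≈ 5; this pair matches.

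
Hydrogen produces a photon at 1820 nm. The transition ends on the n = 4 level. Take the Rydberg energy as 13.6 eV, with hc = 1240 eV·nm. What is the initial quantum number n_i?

n_i = 9

The photon energy is ΔE = hc/λ = 1240 / 1820 = 0.6813 eV.
With Z = 1, ΔE = 13.60 × (1/n_f² − 1/n_i²), so 1/n_f² − 1/n_i² = 0.05010.
With n_f = 4: 1/n_i² = 1/16 − 0.05010 = 0.01240, so n_i ≈ 8.98.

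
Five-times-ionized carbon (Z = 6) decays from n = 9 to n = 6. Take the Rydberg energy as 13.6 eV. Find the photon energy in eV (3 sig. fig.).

The Bohr energies scale as Z², so for Z = 6: E_n = −489.6/n² eV.
E_9 = −489.6/81 = −6.044 eV and E_6 = −489.6/36 = −13.60 eV.
The photon energy is |E_9 − E_6| = 7.56 eV.

7.56 eV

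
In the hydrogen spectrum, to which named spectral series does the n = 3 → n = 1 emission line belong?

The series is set by the lower level: n_f = 1 is the Lyman series.

Lyman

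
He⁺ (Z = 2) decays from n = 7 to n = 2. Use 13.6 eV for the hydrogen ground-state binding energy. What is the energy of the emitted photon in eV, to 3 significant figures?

12.5 eV

The Bohr energies scale as Z², so for Z = 2: E_n = −54.40/n² eV.
E_7 = −54.40/49 = −1.110 eV and E_2 = −54.40/4 = −13.60 eV.
The photon energy is |E_7 − E_2| = 12.5 eV.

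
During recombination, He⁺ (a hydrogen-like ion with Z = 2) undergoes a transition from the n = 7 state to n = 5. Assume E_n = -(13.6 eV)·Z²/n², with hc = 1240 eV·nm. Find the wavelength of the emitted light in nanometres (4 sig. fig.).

1163 nm

For Z = 2 the level energies scale as Z², so the effective Rydberg energy is 13.6 × 4 = 54.40 eV.
ΔE = 54.40 × (1/5² − 1/7²) = 54.40 × 0.01959 = 1.066 eV.
λ = hc/ΔE = 1240 / 1.066 = 1163 nm.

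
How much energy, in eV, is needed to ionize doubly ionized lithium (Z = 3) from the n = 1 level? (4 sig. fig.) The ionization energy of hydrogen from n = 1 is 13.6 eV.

122.4 eV

E_n = −13.6 Z²/n² = −122.4/n² eV for Z = 3.
E_1 = −122.4/1 = −122.4 eV, so ionization (to E = 0) requires 122.4 eV.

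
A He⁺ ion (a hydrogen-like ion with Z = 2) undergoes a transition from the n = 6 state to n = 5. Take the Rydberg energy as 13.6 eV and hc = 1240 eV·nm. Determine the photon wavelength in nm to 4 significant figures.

For Z = 2 the level energies scale as Z², so the effective Rydberg energy is 13.6 × 4 = 54.40 eV.
ΔE = 54.40 × (1/5² − 1/6²) = 54.40 × 0.01222 = 0.6649 eV.
λ = hc/ΔE = 1240 / 0.6649 = 1865 nm.

1865 nm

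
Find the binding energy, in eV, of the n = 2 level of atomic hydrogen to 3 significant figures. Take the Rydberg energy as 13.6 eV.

3.40 eV

E_2 = −13.60/4 = −3.40 eV, so ionization (to E = 0) requires 3.40 eV.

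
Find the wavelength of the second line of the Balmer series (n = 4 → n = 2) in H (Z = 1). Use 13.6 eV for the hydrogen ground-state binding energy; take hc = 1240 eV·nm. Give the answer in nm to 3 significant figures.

486 nm

The Balmer series terminates on n_f = 2; the second line has n_i = 2+2 = 4.
ΔE = 13.60 × (1/2² − 1/4²) = 2.550 eV.
λ = 1240 / 2.550 = 486 nm.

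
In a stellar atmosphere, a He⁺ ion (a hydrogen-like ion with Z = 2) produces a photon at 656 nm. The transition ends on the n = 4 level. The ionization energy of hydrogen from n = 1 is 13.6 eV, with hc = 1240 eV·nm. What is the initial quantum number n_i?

n_i = 6

The photon energy is ΔE = hc/λ = 1240 / 656 = 1.890 eV.
With Z = 2, ΔE = 54.40 × (1/n_f² − 1/n_i²), so 1/n_f² − 1/n_i² = 0.03475.
With n_f = 4: 1/n_i² = 1/16 − 0.03475 = 0.02775, so n_i ≈ 6.00.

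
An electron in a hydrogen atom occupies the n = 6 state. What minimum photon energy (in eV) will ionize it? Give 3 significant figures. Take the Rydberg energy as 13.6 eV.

E_6 = −13.60/36 = −0.378 eV, so ionization (to E = 0) requires 0.378 eV.

0.378 eV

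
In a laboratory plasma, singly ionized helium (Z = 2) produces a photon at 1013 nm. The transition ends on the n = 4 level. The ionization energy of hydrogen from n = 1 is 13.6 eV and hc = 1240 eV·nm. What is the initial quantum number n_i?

n_i = 5

The photon energy is ΔE = hc/λ = 1240 / 1013 = 1.224 eV.
With Z = 2, ΔE = 54.40 × (1/n_f² − 1/n_i²), so 1/n_f² − 1/n_i² = 0.02250.
With n_f = 4: 1/n_i² = 1/16 − 0.02250 = 0.04000, so n_i ≈ 5.00.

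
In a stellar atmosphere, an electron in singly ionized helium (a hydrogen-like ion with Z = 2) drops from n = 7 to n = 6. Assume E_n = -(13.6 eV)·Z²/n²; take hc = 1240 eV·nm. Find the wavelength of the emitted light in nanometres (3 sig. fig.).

3090 nm

For Z = 2 the level energies scale as Z², so the effective Rydberg energy is 13.6 × 4 = 54.40 eV.
ΔE = 54.40 × (1/6² − 1/7²) = 54.40 × 0.007370 = 0.4009 eV.
λ = hc/ΔE = 1240 / 0.4009 = 3090 nm.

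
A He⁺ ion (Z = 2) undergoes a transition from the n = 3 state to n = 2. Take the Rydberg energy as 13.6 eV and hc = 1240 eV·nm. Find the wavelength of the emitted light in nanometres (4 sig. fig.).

164.1 nm

For Z = 2 the level energies scale as Z², so the effective Rydberg energy is 13.6 × 4 = 54.40 eV.
ΔE = 54.40 × (1/2² − 1/3²) = 54.40 × 0.1389 = 7.556 eV.
λ = hc/ΔE = 1240 / 7.556 = 164.1 nm.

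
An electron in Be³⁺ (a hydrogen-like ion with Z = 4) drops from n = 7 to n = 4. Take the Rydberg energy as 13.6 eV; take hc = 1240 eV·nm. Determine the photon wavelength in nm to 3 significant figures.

For Z = 4 the level energies scale as Z², so the effective Rydberg energy is 13.6 × 16 = 217.6 eV.
ΔE = 217.6 × (1/4² − 1/7²) = 217.6 × 0.04209 = 9.159 eV.
λ = hc/ΔE = 1240 / 9.159 = 135 nm.

135 nm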